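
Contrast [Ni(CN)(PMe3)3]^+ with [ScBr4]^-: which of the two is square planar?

[Ni(CN)(PMe3)3]^+

For [Ni(CN)(PMe3)3]^+: Ligand charges: each cyanide is −1; trimethylphosphine is neutral. With an overall charge of +1 the nickel centre must be in the +2 oxidation state. Ni sits in group 10, so the d-electron count is 10 − 2 = 8. Cyanide and trimethylphosphine are strong-field ligands (high in the spectrochemical series). A 3d d⁸ ion with strong-field ligands gains enough CFSE to favour square planar over tetrahedral. → square planar.
For [ScBr4]^-: Summing ligand charges against the −1 overall charge gives an oxidation state of +3 for scandium. Sc sits in group 3, so the d-electron count is 3 − 3 = 0. A d⁰ ion has no crystal-field stabilisation preference between square planar and tetrahedral, so four ligands adopt the sterically favoured tetrahedral geometry. → tetrahedral.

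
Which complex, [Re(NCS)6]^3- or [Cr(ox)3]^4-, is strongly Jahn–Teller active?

[Re(NCS)6]^3-: Each isothiocyanate is −1; balancing the −3 overall charge requires Re(III). Group 7 minus oxidation state 3 gives a d⁴ configuration. A 5d ion has a large Δₒ and is invariably low-spin. The d⁴ configuration leaves the e_g set evenly filled (or empty) — no strong Jahn–Teller driving force.
[Cr(ox)3]^4-: Each oxalate is −2; balancing the −4 overall charge requires Cr(II). Cr sits in group 6, so the d-electron count is 6 − 2 = 4. Oxalate is a weak-field ligand for a first-row metal, so the complex is high-spin. The t₂g³e_g¹ (high-spin) configuration has an unevenly filled e_g set; the Jahn–Teller theorem predicts a tetragonal distortion (typically axial elongation) to lift the degeneracy.

[Cr(ox)3]^4-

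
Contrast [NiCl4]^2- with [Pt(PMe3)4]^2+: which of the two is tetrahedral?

For [NiCl4]^2-: Ligand charges: each chloride is −1. With an overall charge of −2 the nickel centre must be in the +2 oxidation state. Nickel is a group-10 element; Ni(II) is therefore d⁸. Chloride is a weak-field ligand. With weak-field ligands the CFSE gain from square planar is small, so a 3d d⁸ ion takes the sterically preferred tetrahedral geometry. → tetrahedral.
For [Pt(PMe3)4]^2+: Summing ligand charges against the +2 overall charge gives an oxidation state of +2 for platinum. Pt sits in group 10, so the d-electron count is 10 − 2 = 8. A 5d d⁸ ion has a large crystal-field splitting; square planar leaves the high-energy d_{x²−y²} orbital empty and maximises CFSE. → square planar.

[NiCl4]^2-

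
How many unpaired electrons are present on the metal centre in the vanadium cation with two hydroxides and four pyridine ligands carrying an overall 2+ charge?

1

Summing ligand charges against the +2 overall charge gives an oxidation state of +4 for vanadium.
Group 5 minus oxidation state 4 gives a d¹ configuration.
In an octahedral field the d¹ configuration is t₂g¹e_g⁰ (only one arrangement possible), giving 1 unpaired electron.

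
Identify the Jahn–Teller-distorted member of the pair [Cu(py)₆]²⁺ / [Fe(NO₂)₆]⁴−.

[Cu(py)₆]²⁺

[Cu(py)₆]²⁺: Ligand charges: pyridine is neutral. With an overall charge of +2 the copper centre must be in the +2 oxidation state. Group 11 minus oxidation state 2 gives a d⁹ configuration. The t₂g⁶e_g³ configuration has an unevenly filled e_g set; the Jahn–Teller theorem predicts a tetragonal distortion (typically axial elongation) to lift the degeneracy.
[Fe(NO₂)₆]⁴−: Ligand charges: each nitro (N-bound nitrite) is −1. With an overall charge of −4 the iron centre must be in the +2 oxidation state. Iron is a group-8 element; Fe(II) is therefore d⁶. Nitro (N-bound nitrite) is a strong-field ligand (high in the spectrochemical series) for a first-row metal, so the complex is low-spin. The d⁶ configuration leaves the e_g set evenly filled (or empty) — no strong Jahn–Teller driving force.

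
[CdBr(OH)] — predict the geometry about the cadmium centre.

Summing ligand charges against the 0 overall charge gives an oxidation state of +2 for cadmium.
Cd sits in group 12, so the d-electron count is 12 − 2 = 10.
With 2 monodentate ligands the coordination number is 2.
A d¹⁰ ion with only two ligands adopts a linear arrangement (sp hybridisation; no CFSE preference).

linear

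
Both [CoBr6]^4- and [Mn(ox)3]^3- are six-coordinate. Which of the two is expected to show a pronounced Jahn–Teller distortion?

[Mn(ox)3]^3-

[CoBr6]^4-: Each bromide is −1; balancing the −4 overall charge requires Co(II). Group 9 minus oxidation state 2 gives a d⁷ configuration. Bromide is a weak-field ligand for a first-row metal, so the complex is high-spin. The d⁷ configuration leaves the e_g set evenly filled (or empty) — no strong Jahn–Teller driving force.
[Mn(ox)3]^3-: Ligand charges: each oxalate is −2. With an overall charge of −3 the manganese centre must be in the +3 oxidation state. Group 7 minus oxidation state 3 gives a d⁴ configuration. Oxalate is a weak-field ligand for a first-row metal, so the complex is high-spin. The t₂g³e_g¹ (high-spin) configuration has an unevenly filled e_g set; the Jahn–Teller theorem predicts a tetragonal distortion (typically axial elongation) to lift the degeneracy.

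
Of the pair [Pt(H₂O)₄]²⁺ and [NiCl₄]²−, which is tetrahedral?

For [Pt(H₂O)₄]²⁺: Summing ligand charges against the +2 overall charge gives an oxidation state of +2 for platinum. Group 10 minus oxidation state 2 gives a d⁸ configuration. A 5d d⁸ ion has a large crystal-field splitting; square planar leaves the high-energy d_{x²−y²} orbital empty and maximises CFSE. → square planar.
For [NiCl₄]²−: Summing ligand charges against the −2 overall charge gives an oxidation state of +2 for nickel. Ni sits in group 10, so the d-electron count is 10 − 2 = 8. Chloride is a weak-field ligand. With weak-field ligands the CFSE gain from square planar is small, so a 3d d⁸ ion takes the sterically preferred tetrahedral geometry. → tetrahedral.

[NiCl₄]²−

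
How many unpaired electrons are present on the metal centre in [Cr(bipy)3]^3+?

3

2,2′-bipyridine is neutral; balancing the +3 overall charge requires Cr(III).
Group 6 minus oxidation state 3 gives a d³ configuration.
Counting donor atoms: 3×2,2′-bipyridine (bidentate) → 6 donors. Coordination number = 6.
In an octahedral field the d³ configuration is t₂g³e_g⁰ (only one arrangement possible), giving 3 unpaired electrons.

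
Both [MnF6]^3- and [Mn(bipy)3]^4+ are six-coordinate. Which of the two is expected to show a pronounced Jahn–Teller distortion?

[MnF6]^3-

[MnF6]^3-: Ligand charges: each fluoride is −1. With an overall charge of −3 the manganese centre must be in the +3 oxidation state. Manganese is a group-7 element; Mn(III) is therefore d⁴. Fluoride is a weak-field ligand for a first-row metal, so the complex is high-spin. The t₂g³e_g¹ (high-spin) configuration has an unevenly filled e_g set; the Jahn–Teller theorem predicts a tetragonal distortion (typically axial elongation) to lift the degeneracy.
[Mn(bipy)3]^4+: Ligand charges: 2,2′-bipyridine is neutral. With an overall charge of +4 the manganese centre must be in the +4 oxidation state. Group 7 minus oxidation state 4 gives a d³ configuration. The d³ configuration leaves the e_g set evenly filled (or empty) — no strong Jahn–Teller driving force.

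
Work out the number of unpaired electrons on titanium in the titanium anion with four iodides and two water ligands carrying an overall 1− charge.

Ligand charges: each iodide is −1; water is neutral. With an overall charge of −1 the titanium centre must be in the +3 oxidation state.
Titanium is a group-4 element; Ti(III) is therefore d¹.
In an octahedral field the d¹ configuration is t₂g¹e_g⁰ (only one arrangement possible), giving 1 unpaired electron.

1 unpaired electron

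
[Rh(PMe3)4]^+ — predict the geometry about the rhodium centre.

Summing ligand charges against the +1 overall charge gives an oxidation state of +1 for rhodium.
Rh sits in group 9, so the d-electron count is 9 − 1 = 8.
Coordination number: 4.
A 4d d⁸ ion has a large crystal-field splitting; square planar leaves the high-energy d_{x²−y²} orbital empty and maximises CFSE.

square planar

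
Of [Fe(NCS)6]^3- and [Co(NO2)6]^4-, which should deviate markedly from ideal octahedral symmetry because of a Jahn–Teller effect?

[Fe(NCS)6]^3-: Summing ligand charges against the −3 overall charge gives an oxidation state of +3 for iron. Iron is a group-8 element; Fe(III) is therefore d⁵. Isothiocyanate is a weak-field ligand for a first-row metal, so the complex is high-spin. The d⁵ configuration leaves the e_g set evenly filled (or empty) — no strong Jahn–Teller driving force.
[Co(NO2)6]^4-: Summing ligand charges against the −4 overall charge gives an oxidation state of +2 for cobalt. Co sits in group 9, so the d-electron count is 9 − 2 = 7. Nitro (N-bound nitrite) is a strong-field ligand (high in the spectrochemical series) for a first-row metal, so the complex is low-spin. The t₂g⁶e_g¹ (low-spin) configuration has an unevenly filled e_g set; the Jahn–Teller theorem predicts a tetragonal distortion (typically axial elongation) to lift the degeneracy.

[Co(NO2)6]^4-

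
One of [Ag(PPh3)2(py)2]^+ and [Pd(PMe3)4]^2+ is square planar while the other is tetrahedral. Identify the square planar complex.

For [Ag(PPh3)2(py)2]^+: Summing ligand charges against the +1 overall charge gives an oxidation state of +1 for silver. Silver is a group-11 element; Ag(I) is therefore d¹⁰. A d¹⁰ ion has no crystal-field stabilisation preference between square planar and tetrahedral, so four ligands adopt the sterically favoured tetrahedral geometry. → tetrahedral.
For [Pd(PMe3)4]^2+: Summing ligand charges against the +2 overall charge gives an oxidation state of +2 for palladium. Palladium is a group-10 element; Pd(II) is therefore d⁸. A 4d d⁸ ion has a large crystal-field splitting; square planar leaves the high-energy d_{x²−y²} orbital empty and maximises CFSE. → square planar.

[Pd(PMe3)4]^2+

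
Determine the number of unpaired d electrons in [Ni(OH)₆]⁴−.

Ligand charges: each hydroxide is −1. With an overall charge of −4 the nickel centre must be in the +2 oxidation state.
Ni sits in group 10, so the d-electron count is 10 − 2 = 8.
In an octahedral field the d⁸ configuration is t₂g⁶e_g² (only one arrangement possible), giving 2 unpaired electrons.

2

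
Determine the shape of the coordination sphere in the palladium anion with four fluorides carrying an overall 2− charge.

square planar

Summing ligand charges against the −2 overall charge gives an oxidation state of +2 for palladium.
Group 10 minus oxidation state 2 gives a d⁸ configuration.
With 4 monodentate ligands the coordination number is 4.
A 4d d⁸ ion has a large crystal-field splitting; square planar leaves the high-energy d_{x²−y²} orbital empty and maximises CFSE.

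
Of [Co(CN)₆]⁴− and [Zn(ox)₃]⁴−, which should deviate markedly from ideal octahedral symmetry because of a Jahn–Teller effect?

[Co(CN)₆]⁴−

[Co(CN)₆]⁴−: Summing ligand charges against the −4 overall charge gives an oxidation state of +2 for cobalt. Group 9 minus oxidation state 2 gives a d⁷ configuration. Cyanide is a strong-field ligand (high in the spectrochemical series) for a first-row metal, so the complex is low-spin. The t₂g⁶e_g¹ (low-spin) configuration has an unevenly filled e_g set; the Jahn–Teller theorem predicts a tetragonal distortion (typically axial elongation) to lift the degeneracy.
[Zn(ox)₃]⁴−: Summing ligand charges against the −4 overall charge gives an oxidation state of +2 for zinc. Group 12 minus oxidation state 2 gives a d¹⁰ configuration. The d¹⁰ configuration leaves the e_g set evenly filled (or empty) — no strong Jahn–Teller driving force.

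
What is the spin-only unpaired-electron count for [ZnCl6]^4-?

0

Summing ligand charges against the −4 overall charge gives an oxidation state of +2 for zinc.
Zn sits in group 12, so the d-electron count is 12 − 2 = 10.
In an octahedral field the d¹⁰ configuration is t₂g⁶e_g⁴, giving 0 unpaired electrons.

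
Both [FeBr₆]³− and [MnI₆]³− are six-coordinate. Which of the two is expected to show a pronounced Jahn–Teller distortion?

[FeBr₆]³−: Ligand charges: each bromide is −1. With an overall charge of −3 the iron centre must be in the +3 oxidation state. Fe sits in group 8, so the d-electron count is 8 − 3 = 5. Bromide is a weak-field ligand for a first-row metal, so the complex is high-spin. The d⁵ configuration leaves the e_g set evenly filled (or empty) — no strong Jahn–Teller driving force.
[MnI₆]³−: Ligand charges: each iodide is −1. With an overall charge of −3 the manganese centre must be in the +3 oxidation state. Group 7 minus oxidation state 3 gives a d⁴ configuration. Iodide is a weak-field ligand for a first-row metal, so the complex is high-spin. The t₂g³e_g¹ (high-spin) configuration has an unevenly filled e_g set; the Jahn–Teller theorem predicts a tetragonal distortion (typically axial elongation) to lift the degeneracy.

[MnI₆]³−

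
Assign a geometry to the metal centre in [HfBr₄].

Summing ligand charges against the 0 overall charge gives an oxidation state of +4 for hafnium.
Hafnium is a group-4 element; Hf(IV) is therefore d⁰.
Coordination number: 4.
A d⁰ ion has no crystal-field stabilisation preference between square planar and tetrahedral, so four ligands adopt the sterically favoured tetrahedral geometry.

tetrahedral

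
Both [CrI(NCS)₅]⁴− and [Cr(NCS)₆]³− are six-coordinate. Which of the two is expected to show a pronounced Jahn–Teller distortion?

[CrI(NCS)₅]⁴−: Ligand charges: each iodide is −1; each isothiocyanate is −1. With an overall charge of −4 the chromium centre must be in the +2 oxidation state. Group 6 minus oxidation state 2 gives a d⁴ configuration. Iodide and isothiocyanate are weak-field ligands for a first-row metal, so the complex is high-spin. The t₂g³e_g¹ (high-spin) configuration has an unevenly filled e_g set; the Jahn–Teller theorem predicts a tetragonal distortion (typically axial elongation) to lift the degeneracy.
[Cr(NCS)₆]³−: Summing ligand charges against the −3 overall charge gives an oxidation state of +3 for chromium. Cr sits in group 6, so the d-electron count is 6 − 3 = 3. The d³ configuration leaves the e_g set evenly filled (or empty) — no strong Jahn–Teller driving force.

[CrI(NCS)₅]⁴−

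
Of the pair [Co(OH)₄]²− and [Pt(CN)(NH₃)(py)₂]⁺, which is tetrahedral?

[Co(OH)₄]²−

For [Co(OH)₄]²−: Ligand charges: each hydroxide is −1. With an overall charge of −2 the cobalt centre must be in the +2 oxidation state. Cobalt is a group-9 element; Co(II) is therefore d⁷. For a high-spin 3d d⁷ ion with weak-field ligands the small Δₜ gives little square-planar CFSE advantage, so four ligands adopt the sterically favoured tetrahedral geometry. → tetrahedral.
For [Pt(CN)(NH₃)(py)₂]⁺: Ligand charges: each cyanide is −1; ammonia is neutral; pyridine is neutral. With an overall charge of +1 the platinum centre must be in the +2 oxidation state. Group 10 minus oxidation state 2 gives a d⁸ configuration. A 5d d⁸ ion has a large crystal-field splitting; square planar leaves the high-energy d_{x²−y²} orbital empty and maximises CFSE. → square planar.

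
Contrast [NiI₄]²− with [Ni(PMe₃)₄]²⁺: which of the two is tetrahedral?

[NiI₄]²−

For [NiI₄]²−: Ligand charges: each iodide is −1. With an overall charge of −2 the nickel centre must be in the +2 oxidation state. Group 10 minus oxidation state 2 gives a d⁸ configuration. Iodide is a weak-field ligand. With weak-field ligands the CFSE gain from square planar is small, so a 3d d⁸ ion takes the sterically preferred tetrahedral geometry. → tetrahedral.
For [Ni(PMe₃)₄]²⁺: Summing ligand charges against the +2 overall charge gives an oxidation state of +2 for nickel. Group 10 minus oxidation state 2 gives a d⁸ configuration. Trimethylphosphine is a strong-field ligand (high in the spectrochemical series). A 3d d⁸ ion with strong-field ligands gains enough CFSE to favour square planar over tetrahedral. → square planar.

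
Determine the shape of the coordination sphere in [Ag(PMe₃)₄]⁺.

Ligand charges: trimethylphosphine is neutral. With an overall charge of +1 the silver centre must be in the +1 oxidation state.
Group 11 minus oxidation state 1 gives a d¹⁰ configuration.
With 4 monodentate ligands the coordination number is 4.
A d¹⁰ ion has no crystal-field stabilisation preference between square planar and tetrahedral, so four ligands adopt the sterically favoured tetrahedral geometry.

tetrahedral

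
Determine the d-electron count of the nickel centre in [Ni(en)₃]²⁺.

d8

Summing ligand charges against the +2 overall charge gives an oxidation state of +2 for nickel.
Ni sits in group 10, so the d-electron count is 10 − 2 = 8.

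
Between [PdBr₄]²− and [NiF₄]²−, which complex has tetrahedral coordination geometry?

[NiF₄]²−

For [PdBr₄]²−: Summing ligand charges against the −2 overall charge gives an oxidation state of +2 for palladium. Group 10 minus oxidation state 2 gives a d⁸ configuration. A 4d d⁸ ion has a large crystal-field splitting; square planar leaves the high-energy d_{x²−y²} orbital empty and maximises CFSE. → square planar.
For [NiF₄]²−: Summing ligand charges against the −2 overall charge gives an oxidation state of +2 for nickel. Ni sits in group 10, so the d-electron count is 10 − 2 = 8. Fluoride is a weak-field ligand. With weak-field ligands the CFSE gain from square planar is small, so a 3d d⁸ ion takes the sterically preferred tetrahedral geometry. → tetrahedral.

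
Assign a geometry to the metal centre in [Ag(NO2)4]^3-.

tetrahedral

Ligand charges: each nitro (N-bound nitrite) is −1. With an overall charge of −3 the silver centre must be in the +1 oxidation state.
Silver is a group-11 element; Ag(I) is therefore d¹⁰.
With 4 monodentate ligands the coordination number is 4.
A d¹⁰ ion has no crystal-field stabilisation preference between square planar and tetrahedral, so four ligands adopt the sterically favoured tetrahedral geometry.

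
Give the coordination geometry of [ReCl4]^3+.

tetrahedral

Summing ligand charges against the +3 overall charge gives an oxidation state of +7 for rhenium.
Rhenium is a group-7 element; Re(VII) is therefore d⁰.
Coordination number: 4.
A d⁰ ion has no crystal-field stabilisation preference between square planar and tetrahedral, so four ligands adopt the sterically favoured tetrahedral geometry.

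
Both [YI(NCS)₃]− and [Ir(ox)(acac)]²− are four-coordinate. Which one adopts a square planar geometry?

For [YI(NCS)₃]−: Summing ligand charges against the −1 overall charge gives an oxidation state of +3 for yttrium. Y sits in group 3, so the d-electron count is 3 − 3 = 0. A d⁰ ion has no crystal-field stabilisation preference between square planar and tetrahedral, so four ligands adopt the sterically favoured tetrahedral geometry. → tetrahedral.
For [Ir(ox)(acac)]²−: Ligand charges: each oxalate is −2; each acetylacetonate is −1. With an overall charge of −2 the iridium centre must be in the +1 oxidation state. Group 9 minus oxidation state 1 gives a d⁸ configuration. A 5d d⁸ ion has a large crystal-field splitting; square planar leaves the high-energy d_{x²−y²} orbital empty and maximises CFSE. → square planar.

[Ir(ox)(acac)]²−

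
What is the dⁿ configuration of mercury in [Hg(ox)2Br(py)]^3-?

d10

Ligand charges: each oxalate is −2; each bromide is −1; pyridine is neutral. With an overall charge of −3 the mercury centre must be in the +2 oxidation state.
Group 12 minus oxidation state 2 gives a d¹⁰ configuration.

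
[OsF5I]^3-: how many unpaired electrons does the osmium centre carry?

Summing ligand charges against the −3 overall charge gives an oxidation state of +3 for osmium.
Osmium is a group-8 element; Os(III) is therefore d⁵.
The spin state decides the count: a 5d ion has a large Δₒ and is invariably low-spin.
An octahedral low-spin d⁵ ion is t₂g⁵e_g⁰, giving 1 unpaired electron.

1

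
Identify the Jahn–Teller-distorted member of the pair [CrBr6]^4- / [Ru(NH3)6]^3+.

[CrBr6]^4-: Ligand charges: each bromide is −1. With an overall charge of −4 the chromium centre must be in the +2 oxidation state. Cr sits in group 6, so the d-electron count is 6 − 2 = 4. Bromide is a weak-field ligand for a first-row metal, so the complex is high-spin. The t₂g³e_g¹ (high-spin) configuration has an unevenly filled e_g set; the Jahn–Teller theorem predicts a tetragonal distortion (typically axial elongation) to lift the degeneracy.
[Ru(NH3)6]^3+: Ammonia is neutral; balancing the +3 overall charge requires Ru(III). Ru sits in group 8, so the d-electron count is 8 − 3 = 5. A 4d ion has a large Δₒ and is invariably low-spin. The d⁵ configuration leaves the e_g set evenly filled (or empty) — no strong Jahn–Teller driving force.

[CrBr6]^4-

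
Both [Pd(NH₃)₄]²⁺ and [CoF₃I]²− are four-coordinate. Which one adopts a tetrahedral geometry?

For [Pd(NH₃)₄]²⁺: Ammonia is neutral; balancing the +2 overall charge requires Pd(II). Pd sits in group 10, so the d-electron count is 10 − 2 = 8. A 4d d⁸ ion has a large crystal-field splitting; square planar leaves the high-energy d_{x²−y²} orbital empty and maximises CFSE. → square planar.
For [CoF₃I]²−: Each fluoride is −1; each iodide is −1; balancing the −2 overall charge requires Co(II). Co sits in group 9, so the d-electron count is 9 − 2 = 7. For a high-spin 3d d⁷ ion with weak-field ligands the small Δₜ gives little square-planar CFSE advantage, so four ligands adopt the sterically favoured tetrahedral geometry. → tetrahedral.

[CoF₃I]²−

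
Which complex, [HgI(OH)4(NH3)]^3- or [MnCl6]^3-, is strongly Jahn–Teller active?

[MnCl6]^3-

[HgI(OH)4(NH3)]^3-: Each iodide is −1; each hydroxide is −1; ammonia is neutral; balancing the −3 overall charge requires Hg(II). Mercury is a group-12 element; Hg(II) is therefore d¹⁰. The d¹⁰ configuration leaves the e_g set evenly filled (or empty) — no strong Jahn–Teller driving force.
[MnCl6]^3-: Each chloride is −1; balancing the −3 overall charge requires Mn(III). Manganese is a group-7 element; Mn(III) is therefore d⁴. Chloride is a weak-field ligand for a first-row metal, so the complex is high-spin. The t₂g³e_g¹ (high-spin) configuration has an unevenly filled e_g set; the Jahn–Teller theorem predicts a tetragonal distortion (typically axial elongation) to lift the degeneracy.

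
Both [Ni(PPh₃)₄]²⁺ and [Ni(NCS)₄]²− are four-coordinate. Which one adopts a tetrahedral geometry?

For [Ni(PPh₃)₄]²⁺: Triphenylphosphine is neutral; balancing the +2 overall charge requires Ni(II). Nickel is a group-10 element; Ni(II) is therefore d⁸. Triphenylphosphine is a strong-field ligand (high in the spectrochemical series). A 3d d⁸ ion with strong-field ligands gains enough CFSE to favour square planar over tetrahedral. → square planar.
For [Ni(NCS)₄]²−: Summing ligand charges against the −2 overall charge gives an oxidation state of +2 for nickel. Group 10 minus oxidation state 2 gives a d⁸ configuration. Isothiocyanate is a weak-field ligand. With weak-field ligands the CFSE gain from square planar is small, so a 3d d⁸ ion takes the sterically preferred tetrahedral geometry. → tetrahedral.

[Ni(NCS)₄]²−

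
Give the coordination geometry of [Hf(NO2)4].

Each nitro (N-bound nitrite) is −1; balancing the 0 overall charge requires Hf(IV).
Group 4 minus oxidation state 4 gives a d⁰ configuration.
With 4 monodentate ligands the coordination number is 4.
A d⁰ ion has no crystal-field stabilisation preference between square planar and tetrahedral, so four ligands adopt the sterically favoured tetrahedral geometry.

tetrahedral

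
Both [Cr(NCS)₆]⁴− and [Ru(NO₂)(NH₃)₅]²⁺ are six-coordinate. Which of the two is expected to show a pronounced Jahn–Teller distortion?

[Cr(NCS)₆]⁴−: Ligand charges: each isothiocyanate is −1. With an overall charge of −4 the chromium centre must be in the +2 oxidation state. Cr sits in group 6, so the d-electron count is 6 − 2 = 4. Isothiocyanate is a weak-field ligand for a first-row metal, so the complex is high-spin. The t₂g³e_g¹ (high-spin) configuration has an unevenly filled e_g set; the Jahn–Teller theorem predicts a tetragonal distortion (typically axial elongation) to lift the degeneracy.
[Ru(NO₂)(NH₃)₅]²⁺: Ligand charges: each nitro (N-bound nitrite) is −1; ammonia is neutral. With an overall charge of +2 the ruthenium centre must be in the +3 oxidation state. Ru sits in group 8, so the d-electron count is 8 − 3 = 5. A 4d ion has a large Δₒ and is invariably low-spin. The d⁵ configuration leaves the e_g set evenly filled (or empty) — no strong Jahn–Teller driving force.

[Cr(NCS)₆]⁴−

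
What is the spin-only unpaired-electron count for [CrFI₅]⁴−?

Ligand charges: each fluoride is −1; each iodide is −1. With an overall charge of −4 the chromium centre must be in the +2 oxidation state.
Cr sits in group 6, so the d-electron count is 6 − 2 = 4.
The spin state decides the count: Fluoride and iodide are weak-field ligands for a first-row metal, so the complex is high-spin.
An octahedral high-spin d⁴ ion is t₂g³e_g¹, giving 4 unpaired electrons.

4 unpaired electrons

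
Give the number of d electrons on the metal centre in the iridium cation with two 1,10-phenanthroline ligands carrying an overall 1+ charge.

1,10-phenanthroline is neutral; balancing the +1 overall charge requires Ir(I).
Iridium is a group-9 element; Ir(I) is therefore d⁸.

d8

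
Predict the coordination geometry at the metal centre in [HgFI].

linear

Summing ligand charges against the 0 overall charge gives an oxidation state of +2 for mercury.
Group 12 minus oxidation state 2 gives a d¹⁰ configuration.
With 2 monodentate ligands the coordination number is 2.
A d¹⁰ ion with only two ligands adopts a linear arrangement (sp hybridisation; no CFSE preference).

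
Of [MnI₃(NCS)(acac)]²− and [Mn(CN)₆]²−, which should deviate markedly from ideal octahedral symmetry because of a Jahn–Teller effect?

[MnI₃(NCS)(acac)]²−

[MnI₃(NCS)(acac)]²−: Each iodide is −1; each isothiocyanate is −1; each acetylacetonate is −1; balancing the −2 overall charge requires Mn(III). Group 7 minus oxidation state 3 gives a d⁴ configuration. Acetylacetonate, iodide, and isothiocyanate are weak-field ligands for a first-row metal, so the complex is high-spin. The t₂g³e_g¹ (high-spin) configuration has an unevenly filled e_g set; the Jahn–Teller theorem predicts a tetragonal distortion (typically axial elongation) to lift the degeneracy.
[Mn(CN)₆]²−: Summing ligand charges against the −2 overall charge gives an oxidation state of +4 for manganese. Manganese is a group-7 element; Mn(IV) is therefore d³. The d³ configuration leaves the e_g set evenly filled (or empty) — no strong Jahn–Teller driving force.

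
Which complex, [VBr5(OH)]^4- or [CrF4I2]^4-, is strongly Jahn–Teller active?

[VBr5(OH)]^4-: Ligand charges: each bromide is −1; each hydroxide is −1. With an overall charge of −4 the vanadium centre must be in the +2 oxidation state. Group 5 minus oxidation state 2 gives a d³ configuration. The d³ configuration leaves the e_g set evenly filled (or empty) — no strong Jahn–Teller driving force.
[CrF4I2]^4-: Summing ligand charges against the −4 overall charge gives an oxidation state of +2 for chromium. Group 6 minus oxidation state 2 gives a d⁴ configuration. Fluoride and iodide are weak-field ligands for a first-row metal, so the complex is high-spin. The t₂g³e_g¹ (high-spin) configuration has an unevenly filled e_g set; the Jahn–Teller theorem predicts a tetragonal distortion (typically axial elongation) to lift the degeneracy.

[CrF4I2]^4-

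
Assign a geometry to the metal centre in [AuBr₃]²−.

Each bromide is −1; balancing the −2 overall charge requires Au(I).
Gold is a group-11 element; Au(I) is therefore d¹⁰.
Coordination number: 3.
Three ligands around a d¹⁰ centre minimise repulsion in a trigonal-planar arrangement.

trigonal planar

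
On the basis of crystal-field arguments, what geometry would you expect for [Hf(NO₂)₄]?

Ligand charges: each nitro (N-bound nitrite) is −1. With an overall charge of 0 the hafnium centre must be in the +4 oxidation state.
Hafnium is a group-4 element; Hf(IV) is therefore d⁰.
With 4 monodentate ligands the coordination number is 4.
A d⁰ ion has no crystal-field stabilisation preference between square planar and tetrahedral, so four ligands adopt the sterically favoured tetrahedral geometry.

tetrahedral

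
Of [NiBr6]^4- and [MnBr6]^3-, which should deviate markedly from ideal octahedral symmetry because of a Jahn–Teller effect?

[NiBr6]^4-: Ligand charges: each bromide is −1. With an overall charge of −4 the nickel centre must be in the +2 oxidation state. Group 10 minus oxidation state 2 gives a d⁸ configuration. The d⁸ configuration leaves the e_g set evenly filled (or empty) — no strong Jahn–Teller driving force.
[MnBr6]^3-: Summing ligand charges against the −3 overall charge gives an oxidation state of +3 for manganese. Group 7 minus oxidation state 3 gives a d⁴ configuration. Bromide is a weak-field ligand for a first-row metal, so the complex is high-spin. The t₂g³e_g¹ (high-spin) configuration has an unevenly filled e_g set; the Jahn–Teller theorem predicts a tetragonal distortion (typically axial elongation) to lift the degeneracy.

[MnBr6]^3-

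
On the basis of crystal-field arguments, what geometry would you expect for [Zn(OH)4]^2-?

tetrahedral

Each hydroxide is −1; balancing the −2 overall charge requires Zn(II).
Group 12 minus oxidation state 2 gives a d¹⁰ configuration.
Coordination number: 4.
A d¹⁰ ion has no crystal-field stabilisation preference between square planar and tetrahedral, so four ligands adopt the sterically favoured tetrahedral geometry.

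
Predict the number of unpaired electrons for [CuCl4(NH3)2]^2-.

1

Each chloride is −1; ammonia is neutral; balancing the −2 overall charge requires Cu(II).
Group 11 minus oxidation state 2 gives a d⁹ configuration.
In an octahedral field the d⁹ configuration is t₂g⁶e_g³ (only one arrangement possible), giving 1 unpaired electron.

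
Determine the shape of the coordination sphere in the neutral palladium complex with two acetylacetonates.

Ligand charges: each acetylacetonate is −1. With an overall charge of 0 the palladium centre must be in the +2 oxidation state.
Group 10 minus oxidation state 2 gives a d⁸ configuration.
Counting donor atoms: 2×acetylacetonate (bidentate) → 4 donors. Coordination number = 4.
A 4d d⁸ ion has a large crystal-field splitting; square planar leaves the high-energy d_{x²−y²} orbital empty and maximises CFSE.

square planar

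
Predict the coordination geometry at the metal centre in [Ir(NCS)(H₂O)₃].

Ligand charges: each isothiocyanate is −1; water is neutral. With an overall charge of 0 the iridium centre must be in the +1 oxidation state.
Group 9 minus oxidation state 1 gives a d⁸ configuration.
Coordination number: 4.
A 5d d⁸ ion has a large crystal-field splitting; square planar leaves the high-energy d_{x²−y²} orbital empty and maximises CFSE.

square planar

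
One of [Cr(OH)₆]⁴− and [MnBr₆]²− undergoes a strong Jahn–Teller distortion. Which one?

[Cr(OH)₆]⁴−

[Cr(OH)₆]⁴−: Ligand charges: each hydroxide is −1. With an overall charge of −4 the chromium centre must be in the +2 oxidation state. Cr sits in group 6, so the d-electron count is 6 − 2 = 4. Hydroxide is a weak-field ligand for a first-row metal, so the complex is high-spin. The t₂g³e_g¹ (high-spin) configuration has an unevenly filled e_g set; the Jahn–Teller theorem predicts a tetragonal distortion (typically axial elongation) to lift the degeneracy.
[MnBr₆]²−: Ligand charges: each bromide is −1. With an overall charge of −2 the manganese centre must be in the +4 oxidation state. Manganese is a group-7 element; Mn(IV) is therefore d³. The d³ configuration leaves the e_g set evenly filled (or empty) — no strong Jahn–Teller driving force.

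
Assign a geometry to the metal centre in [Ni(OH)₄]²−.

tetrahedral

Each hydroxide is −1; balancing the −2 overall charge requires Ni(II).
Group 10 minus oxidation state 2 gives a d⁸ configuration.
Coordination number: 4.
Hydroxide is a weak-field ligand.
With weak-field ligands the CFSE gain from square planar is small, so a 3d d⁸ ion takes the sterically preferred tetrahedral geometry.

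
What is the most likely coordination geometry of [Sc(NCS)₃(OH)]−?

Ligand charges: each isothiocyanate is −1; each hydroxide is −1. With an overall charge of −1 the scandium centre must be in the +3 oxidation state.
Scandium is a group-3 element; Sc(III) is therefore d⁰.
Coordination number: 4.
A d⁰ ion has no crystal-field stabilisation preference between square planar and tetrahedral, so four ligands adopt the sterically favoured tetrahedral geometry.

tetrahedral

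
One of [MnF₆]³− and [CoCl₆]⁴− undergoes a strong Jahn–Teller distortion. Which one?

[MnF₆]³−

[MnF₆]³−: Ligand charges: each fluoride is −1. With an overall charge of −3 the manganese centre must be in the +3 oxidation state. Group 7 minus oxidation state 3 gives a d⁴ configuration. Fluoride is a weak-field ligand for a first-row metal, so the complex is high-spin. The t₂g³e_g¹ (high-spin) configuration has an unevenly filled e_g set; the Jahn–Teller theorem predicts a tetragonal distortion (typically axial elongation) to lift the degeneracy.
[CoCl₆]⁴−: Ligand charges: each chloride is −1. With an overall charge of −4 the cobalt centre must be in the +2 oxidation state. Cobalt is a group-9 element; Co(II) is therefore d⁷. Chloride is a weak-field ligand for a first-row metal, so the complex is high-spin. The d⁷ configuration leaves the e_g set evenly filled (or empty) — no strong Jahn–Teller driving force.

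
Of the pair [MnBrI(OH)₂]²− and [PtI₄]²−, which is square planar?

[PtI₄]²−

For [MnBrI(OH)₂]²−: Each bromide is −1; each iodide is −1; each hydroxide is −1; balancing the −2 overall charge requires Mn(II). Group 7 minus oxidation state 2 gives a d⁵ configuration. A high-spin d⁵ ion has zero CFSE in either geometry, so four ligands adopt the sterically favoured tetrahedral geometry. → tetrahedral.
For [PtI₄]²−: Ligand charges: each iodide is −1. With an overall charge of −2 the platinum centre must be in the +2 oxidation state. Group 10 minus oxidation state 2 gives a d⁸ configuration. A 5d d⁸ ion has a large crystal-field splitting; square planar leaves the high-energy d_{x²−y²} orbital empty and maximises CFSE. → square planar.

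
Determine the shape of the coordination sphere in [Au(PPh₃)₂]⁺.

linear

Triphenylphosphine is neutral; balancing the +1 overall charge requires Au(I).
Gold is a group-11 element; Au(I) is therefore d¹⁰.
With 2 monodentate ligands the coordination number is 2.
A d¹⁰ ion with only two ligands adopts a linear arrangement (sp hybridisation; no CFSE preference).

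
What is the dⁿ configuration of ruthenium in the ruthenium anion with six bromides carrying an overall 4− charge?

d⁶

Summing ligand charges against the −4 overall charge gives an oxidation state of +2 for ruthenium.
Ru sits in group 8, so the d-electron count is 8 − 2 = 6.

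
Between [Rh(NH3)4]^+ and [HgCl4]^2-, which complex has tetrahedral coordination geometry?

[HgCl4]^2-

For [Rh(NH3)4]^+: Ligand charges: ammonia is neutral. With an overall charge of +1 the rhodium centre must be in the +1 oxidation state. Group 9 minus oxidation state 1 gives a d⁸ configuration. A 4d d⁸ ion has a large crystal-field splitting; square planar leaves the high-energy d_{x²−y²} orbital empty and maximises CFSE. → square planar.
For [HgCl4]^2-: Ligand charges: each chloride is −1. With an overall charge of −2 the mercury centre must be in the +2 oxidation state. Mercury is a group-12 element; Hg(II) is therefore d¹⁰. A d¹⁰ ion has no crystal-field stabilisation preference between square planar and tetrahedral, so four ligands adopt the sterically favoured tetrahedral geometry. → tetrahedral.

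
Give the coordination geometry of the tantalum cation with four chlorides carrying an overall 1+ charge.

tetrahedral

Ligand charges: each chloride is −1. With an overall charge of +1 the tantalum centre must be in the +5 oxidation state.
Group 5 minus oxidation state 5 gives a d⁰ configuration.
Coordination number: 4.
A d⁰ ion has no crystal-field stabilisation preference between square planar and tetrahedral, so four ligands adopt the sterically favoured tetrahedral geometry.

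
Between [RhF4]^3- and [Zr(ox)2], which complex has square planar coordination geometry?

For [RhF4]^3-: Each fluoride is −1; balancing the −3 overall charge requires Rh(I). Rhodium is a group-9 element; Rh(I) is therefore d⁸. A 4d d⁸ ion has a large crystal-field splitting; square planar leaves the high-energy d_{x²−y²} orbital empty and maximises CFSE. → square planar.
For [Zr(ox)2]: Each oxalate is −2; balancing the 0 overall charge requires Zr(IV). Zirconium is a group-4 element; Zr(IV) is therefore d⁰. A d⁰ ion has no crystal-field stabilisation preference between square planar and tetrahedral, so four ligands adopt the sterically favoured tetrahedral geometry. → tetrahedral.

[RhF4]^3-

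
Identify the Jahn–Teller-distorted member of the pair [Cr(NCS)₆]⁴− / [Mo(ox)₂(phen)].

[Cr(NCS)₆]⁴−: Summing ligand charges against the −4 overall charge gives an oxidation state of +2 for chromium. Chromium is a group-6 element; Cr(II) is therefore d⁴. Isothiocyanate is a weak-field ligand for a first-row metal, so the complex is high-spin. The t₂g³e_g¹ (high-spin) configuration has an unevenly filled e_g set; the Jahn–Teller theorem predicts a tetragonal distortion (typically axial elongation) to lift the degeneracy.
[Mo(ox)₂(phen)]: Ligand charges: each oxalate is −2; 1,10-phenanthroline is neutral. With an overall charge of 0 the molybdenum centre must be in the +4 oxidation state. Mo sits in group 6, so the d-electron count is 6 − 4 = 2. The d² configuration leaves the e_g set evenly filled (or empty) — no strong Jahn–Teller driving force.

[Cr(NCS)₆]⁴−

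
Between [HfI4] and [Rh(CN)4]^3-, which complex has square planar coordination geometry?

For [HfI4]: Each iodide is −1; balancing the 0 overall charge requires Hf(IV). Hafnium is a group-4 element; Hf(IV) is therefore d⁰. A d⁰ ion has no crystal-field stabilisation preference between square planar and tetrahedral, so four ligands adopt the sterically favoured tetrahedral geometry. → tetrahedral.
For [Rh(CN)4]^3-: Summing ligand charges against the −3 overall charge gives an oxidation state of +1 for rhodium. Rhodium is a group-9 element; Rh(I) is therefore d⁸. A 4d d⁸ ion has a large crystal-field splitting; square planar leaves the high-energy d_{x²−y²} orbital empty and maximises CFSE. → square planar.

[Rh(CN)4]^3-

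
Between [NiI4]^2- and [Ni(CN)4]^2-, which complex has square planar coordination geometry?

For [NiI4]^2-: Summing ligand charges against the −2 overall charge gives an oxidation state of +2 for nickel. Group 10 minus oxidation state 2 gives a d⁸ configuration. Iodide is a weak-field ligand. With weak-field ligands the CFSE gain from square planar is small, so a 3d d⁸ ion takes the sterically preferred tetrahedral geometry. → tetrahedral.
For [Ni(CN)4]^2-: Each cyanide is −1; balancing the −2 overall charge requires Ni(II). Ni sits in group 10, so the d-electron count is 10 − 2 = 8. Cyanide is a strong-field ligand (high in the spectrochemical series). A 3d d⁸ ion with strong-field ligands gains enough CFSE to favour square planar over tetrahedral. → square planar.

[Ni(CN)4]^2-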